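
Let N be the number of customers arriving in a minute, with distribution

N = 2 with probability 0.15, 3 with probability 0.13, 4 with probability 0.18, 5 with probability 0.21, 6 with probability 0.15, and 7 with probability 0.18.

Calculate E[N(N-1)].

19.5

E[N(N-1)] = Σ n(n-1)·P(N=n)
 = 2·0.15 + 6·0.13 + 12·0.18 + 20·0.21 + 30·0.15 + 42·0.18
 = 0.3 + 0.78 + 2.16 + 4.2 + 4.5 + 7.56
 = 19.5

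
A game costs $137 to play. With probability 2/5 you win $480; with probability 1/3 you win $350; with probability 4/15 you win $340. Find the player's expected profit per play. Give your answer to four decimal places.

E[payout] = 480·2/5 + 350·1/3 + 340·4/15
 = 192 + 350/3 + 272/3
 = 1198/3
Net = 1198/3 - 137 = 787/3

262.3333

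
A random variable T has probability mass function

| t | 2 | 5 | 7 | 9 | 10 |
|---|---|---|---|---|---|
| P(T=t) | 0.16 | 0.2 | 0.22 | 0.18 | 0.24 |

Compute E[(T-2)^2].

31.48

E[(T-2)^2] = Σ (t-2)^2·P(T=t)
 = 0·0.16 + 9·0.2 + 25·0.22 + 49·0.18 + 64·0.24
 = 0 + 1.8 + 5.5 + 8.82 + 15.36
 = 31.48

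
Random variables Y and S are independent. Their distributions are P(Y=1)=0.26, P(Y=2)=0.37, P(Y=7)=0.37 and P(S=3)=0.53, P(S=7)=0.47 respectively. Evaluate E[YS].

17.5192

E[YS] = Σ_y Σ_s ys · P(Y=y)P(S=s)
 = 3·0.1378 + 7·0.1222 + 6·0.1961 + 14·0.1739 + 21·0.1961 + 49·0.1739
 = 0.4134 + 0.8554 + 1.1766 + 2.4346 + 4.1181 + 8.5211
 = 17.5192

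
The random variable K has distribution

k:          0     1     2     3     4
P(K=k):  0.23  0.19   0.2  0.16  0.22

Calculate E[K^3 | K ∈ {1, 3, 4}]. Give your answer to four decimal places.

32.6140

P(K ∈ {1, 3, 4}) = 0.19 + 0.16 + 0.22 = 0.57.
E[K^3 | K ∈ {1, 3, 4}] = [1·0.19 + 27·0.16 + 64·0.22] / 0.57
 = 18.59 / 0.57
 = 1859/57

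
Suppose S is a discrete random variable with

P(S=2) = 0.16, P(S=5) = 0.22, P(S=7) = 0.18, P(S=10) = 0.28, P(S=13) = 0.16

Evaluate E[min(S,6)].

E[min(S,6)] = Σ min(s,6)·P(S=s)
 = 2·0.16 + 5·0.22 + 6·0.18 + 6·0.28 + 6·0.16
 = 0.32 + 1.1 + 1.08 + 1.68 + 0.96
 = 5.14

5.14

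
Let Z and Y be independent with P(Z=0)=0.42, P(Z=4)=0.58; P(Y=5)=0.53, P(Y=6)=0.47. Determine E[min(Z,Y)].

2.32

E[min(Z,Y)] = Σ_z Σ_y min(z,y) · P(Z=z)P(Y=y)
 = 0·0.2226 + 0·0.1974 + 4·0.3074 + 4·0.2726
 = 0 + 0 + 1.2296 + 1.0904
 = 2.32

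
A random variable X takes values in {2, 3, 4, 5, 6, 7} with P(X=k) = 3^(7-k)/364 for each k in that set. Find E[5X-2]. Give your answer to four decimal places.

E[5X-2] = Σ (5x-2)·P(X=x)
 = 8·243/364 + 13·81/364 + 18·27/364 + 23·9/364 + 28·3/364 + 33·1/364
 = 486/91 + 81/28 + 243/182 + 207/364 + 3/13 + 33/364
 = 3807/364

10.4588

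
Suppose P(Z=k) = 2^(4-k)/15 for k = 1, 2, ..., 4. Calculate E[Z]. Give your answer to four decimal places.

1.7333

E[Z] = Σ z·P(Z=z)
 = 1·8/15 + 2·4/15 + 3·2/15 + 4·1/15
 = 8/15 + 8/15 + 2/5 + 4/15
 = 26/15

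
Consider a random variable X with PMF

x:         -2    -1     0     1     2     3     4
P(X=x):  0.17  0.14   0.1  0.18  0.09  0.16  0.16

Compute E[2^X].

4.7725

E[2^X] = Σ 2^x·P(X=x)
 = 0.25·0.17 + 0.5·0.14 + 1·0.1 + 2·0.18 + 4·0.09 + 8·0.16 + 16·0.16
 = 0.0425 + 0.07 + 0.1 + 0.36 + 0.36 + 1.28 + 2.56
 = 4.7725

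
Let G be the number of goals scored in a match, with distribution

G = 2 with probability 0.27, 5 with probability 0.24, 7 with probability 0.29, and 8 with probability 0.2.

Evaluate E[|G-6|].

E[|G-6|] = Σ |g-6|·P(G=g)
 = 4·0.27 + 1·0.24 + 1·0.29 + 2·0.2
 = 1.08 + 0.24 + 0.29 + 0.4
 = 2.01

2.01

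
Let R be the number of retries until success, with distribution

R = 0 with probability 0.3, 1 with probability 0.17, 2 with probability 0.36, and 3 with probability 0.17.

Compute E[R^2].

E[R^2] = Σ r^2·P(R=r)
 = 0·0.3 + 1·0.17 + 4·0.36 + 9·0.17
 = 0 + 0.17 + 1.44 + 1.53
 = 3.14

3.14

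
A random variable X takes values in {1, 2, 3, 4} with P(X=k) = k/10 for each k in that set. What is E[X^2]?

10

E[X^2] = Σ x^2·P(X=x)
 = 1·1/10 + 4·1/5 + 9·3/10 + 16·2/5
 = 1/10 + 4/5 + 27/10 + 32/5
 = 10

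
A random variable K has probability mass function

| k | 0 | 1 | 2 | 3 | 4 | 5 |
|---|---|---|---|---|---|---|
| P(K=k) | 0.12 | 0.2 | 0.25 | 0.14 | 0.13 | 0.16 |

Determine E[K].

2.44

E[K] = Σ k·P(K=k)
 = 0·0.12 + 1·0.2 + 2·0.25 + 3·0.14 + 4·0.13 + 5·0.16
 = 0 + 0.2 + 0.5 + 0.42 + 0.52 + 0.8
 = 2.44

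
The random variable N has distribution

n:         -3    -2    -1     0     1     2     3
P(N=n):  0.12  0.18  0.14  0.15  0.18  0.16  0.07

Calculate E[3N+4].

E[3N+4] = Σ (3n+4)·P(N=n)
 = (-5)·0.12 + (-2)·0.18 + 1·0.14 + 4·0.15 + 7·0.18 + 10·0.16 + 13·0.07
 = (-0.6) + (-0.36) + 0.14 + 0.6 + 1.26 + 1.6 + 0.91
 = 3.55

3.55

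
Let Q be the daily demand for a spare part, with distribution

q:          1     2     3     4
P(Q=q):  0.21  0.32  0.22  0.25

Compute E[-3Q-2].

-9.53

E[-3Q-2] = Σ (-3q-2)·P(Q=q)
 = (-5)·0.21 + (-8)·0.32 + (-11)·0.22 + (-14)·0.25
 = (-1.05) + (-2.56) + (-2.42) + (-3.5)
 = -9.53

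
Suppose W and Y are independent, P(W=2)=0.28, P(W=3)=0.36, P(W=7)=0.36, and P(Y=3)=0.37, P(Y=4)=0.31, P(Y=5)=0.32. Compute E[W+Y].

E[W+Y] = Σ_w Σ_y (w+y) · P(W=w)P(Y=y)
 = 5·0.1036 + 6·0.0868 + 7·0.0896 + 6·0.1332 + 7·0.1116 + 8·0.1152 + 10·0.1332 + 11·0.1116 + 12·0.1152
 = 0.518 + 0.5208 + 0.6272 + 0.7992 + 0.7812 + 0.9216 + 1.332 + 1.2276 + 1.3824
 = 8.11

8.11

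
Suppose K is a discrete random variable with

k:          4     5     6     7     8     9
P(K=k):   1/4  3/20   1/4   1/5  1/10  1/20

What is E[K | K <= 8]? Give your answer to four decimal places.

5.7368

P(K <= 8) = 1/4 + 3/20 + 1/4 + 1/5 + 1/10 = 19/20.
E[K | K <= 8] = [4·1/4 + 5·3/20 + 6·1/4 + 7·1/5 + 8·1/10] / (19/20)
 = 109/20 / (19/20)
 = 109/19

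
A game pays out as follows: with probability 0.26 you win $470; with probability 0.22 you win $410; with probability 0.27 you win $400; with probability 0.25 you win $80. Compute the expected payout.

E[payout] = 470·0.26 + 410·0.22 + 400·0.27 + 80·0.25
 = 122.2 + 90.2 + 108 + 20
 = 340.4

340.4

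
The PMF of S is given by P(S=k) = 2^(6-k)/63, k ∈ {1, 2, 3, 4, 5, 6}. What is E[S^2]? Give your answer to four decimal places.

5.0476

E[S^2] = Σ s^2·P(S=s)
 = 1·32/63 + 4·16/63 + 9·8/63 + 16·4/63 + 25·2/63 + 36·1/63
 = 32/63 + 64/63 + 8/7 + 64/63 + 50/63 + 4/7
 = 106/21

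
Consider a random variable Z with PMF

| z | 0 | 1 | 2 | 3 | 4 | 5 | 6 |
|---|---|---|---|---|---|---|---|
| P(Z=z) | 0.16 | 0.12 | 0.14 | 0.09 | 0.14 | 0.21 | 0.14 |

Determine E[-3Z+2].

-7.36

E[-3Z+2] = Σ (-3z+2)·P(Z=z)
 = 2·0.16 + (-1)·0.12 + (-4)·0.14 + (-7)·0.09 + (-10)·0.14 + (-13)·0.21 + (-16)·0.14
 = 0.32 + (-0.12) + (-0.56) + (-0.63) + (-1.4) + (-2.73) + (-2.24)
 = -7.36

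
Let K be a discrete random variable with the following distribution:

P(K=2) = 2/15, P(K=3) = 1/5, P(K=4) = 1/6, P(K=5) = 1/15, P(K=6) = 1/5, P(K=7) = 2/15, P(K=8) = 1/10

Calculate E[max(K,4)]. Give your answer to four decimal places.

E[max(K,4)] = Σ max(k,4)·P(K=k)
 = 4·2/15 + 4·1/5 + 4·1/6 + 5·1/15 + 6·1/5 + 7·2/15 + 8·1/10
 = 8/15 + 4/5 + 2/3 + 1/3 + 6/5 + 14/15 + 4/5
 = 79/15

5.2667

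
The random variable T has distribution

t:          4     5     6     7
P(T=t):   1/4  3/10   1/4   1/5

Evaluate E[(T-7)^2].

3.7

E[(T-7)^2] = Σ (t-7)^2·P(T=t)
 = 9·1/4 + 4·3/10 + 1·1/4 + 0·1/5
 = 9/4 + 6/5 + 1/4 + 0
 = 37/10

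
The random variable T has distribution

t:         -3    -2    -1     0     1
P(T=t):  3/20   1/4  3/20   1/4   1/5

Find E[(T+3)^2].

6.3

E[(T+3)^2] = Σ (t+3)^2·P(T=t)
 = 0·3/20 + 1·1/4 + 4·3/20 + 9·1/4 + 16·1/5
 = 0 + 1/4 + 3/5 + 9/4 + 16/5
 = 63/10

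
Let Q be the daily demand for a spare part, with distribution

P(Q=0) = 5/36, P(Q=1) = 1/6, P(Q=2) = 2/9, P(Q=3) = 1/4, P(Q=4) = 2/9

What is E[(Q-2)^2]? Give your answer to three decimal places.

E[(Q-2)^2] = Σ (q-2)^2·P(Q=q)
 = 4·5/36 + 1·1/6 + 0·2/9 + 1·1/4 + 4·2/9
 = 5/9 + 1/6 + 0 + 1/4 + 8/9
 = 67/36

1.861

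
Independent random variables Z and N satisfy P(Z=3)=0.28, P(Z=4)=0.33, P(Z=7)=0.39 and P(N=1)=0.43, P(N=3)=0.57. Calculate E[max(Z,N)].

E[max(Z,N)] = Σ_z Σ_n max(z,n) · P(Z=z)P(N=n)
 = 3·0.1204 + 3·0.1596 + 4·0.1419 + 4·0.1881 + 7·0.1677 + 7·0.2223
 = 0.3612 + 0.4788 + 0.5676 + 0.7524 + 1.1739 + 1.5561
 = 4.89

4.89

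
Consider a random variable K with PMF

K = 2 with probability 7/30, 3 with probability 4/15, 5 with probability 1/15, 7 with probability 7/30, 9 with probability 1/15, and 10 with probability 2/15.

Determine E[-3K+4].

-11.5

E[-3K+4] = Σ (-3k+4)·P(K=k)
 = (-2)·7/30 + (-5)·4/15 + (-11)·1/15 + (-17)·7/30 + (-23)·1/15 + (-26)·2/15
 = (-7/15) + (-4/3) + (-11/15) + (-119/30) + (-23/15) + (-52/15)
 = -23/2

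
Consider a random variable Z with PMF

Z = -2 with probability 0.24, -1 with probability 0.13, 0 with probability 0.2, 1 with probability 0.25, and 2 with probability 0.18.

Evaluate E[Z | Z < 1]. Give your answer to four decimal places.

P(Z < 1) = 0.24 + 0.13 + 0.2 = 0.57.
E[Z | Z < 1] = [(-2)·0.24 + (-1)·0.13 + 0·0.2] / 0.57
 = -0.61 / 0.57
 = -61/57

-1.0702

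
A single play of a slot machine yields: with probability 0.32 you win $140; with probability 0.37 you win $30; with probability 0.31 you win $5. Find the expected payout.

E[payout] = 140·0.32 + 30·0.37 + 5·0.31
 = 44.8 + 11.1 + 1.55
 = 57.45

57.45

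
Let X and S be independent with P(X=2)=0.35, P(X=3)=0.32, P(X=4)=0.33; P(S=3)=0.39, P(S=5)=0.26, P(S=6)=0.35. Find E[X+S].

7.55

E[X+S] = Σ_x Σ_s (x+s) · P(X=x)P(S=s)
 = 5·0.1365 + 7·0.091 + 8·0.1225 + 6·0.1248 + 8·0.0832 + 9·0.112 + 7·0.1287 + 9·0.0858 + 10·0.1155
 = 0.6825 + 0.637 + 0.98 + 0.7488 + 0.6656 + 1.008 + 0.9009 + 0.7722 + 1.155
 = 7.55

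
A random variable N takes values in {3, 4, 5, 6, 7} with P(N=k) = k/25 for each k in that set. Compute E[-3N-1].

-17.2

E[-3N-1] = Σ (-3n-1)·P(N=n)
 = (-10)·3/25 + (-13)·4/25 + (-16)·1/5 + (-19)·6/25 + (-22)·7/25
 = (-6/5) + (-52/25) + (-16/5) + (-114/25) + (-154/25)
 = -86/5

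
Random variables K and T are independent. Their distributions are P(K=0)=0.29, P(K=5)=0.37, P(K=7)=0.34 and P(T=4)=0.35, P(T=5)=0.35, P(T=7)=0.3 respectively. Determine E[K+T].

9.48

E[K+T] = Σ_k Σ_t (k+t) · P(K=k)P(T=t)
 = 4·0.1015 + 5·0.1015 + 7·0.087 + 9·0.1295 + 10·0.1295 + 12·0.111 + 11·0.119 + 12·0.119 + 14·0.102
 = 0.406 + 0.5075 + 0.609 + 1.1655 + 1.295 + 1.332 + 1.309 + 1.428 + 1.428
 = 9.48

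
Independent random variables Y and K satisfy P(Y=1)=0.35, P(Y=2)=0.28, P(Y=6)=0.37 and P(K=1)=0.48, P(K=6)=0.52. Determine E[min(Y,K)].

E[min(Y,K)] = Σ_y Σ_k min(y,k) · P(Y=y)P(K=k)
 = 1·0.168 + 1·0.182 + 1·0.1344 + 2·0.1456 + 1·0.1776 + 6·0.1924
 = 0.168 + 0.182 + 0.1344 + 0.2912 + 0.1776 + 1.1544
 = 2.1076

2.1076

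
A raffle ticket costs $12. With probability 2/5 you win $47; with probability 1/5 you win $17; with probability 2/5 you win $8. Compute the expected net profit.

E[payout] = 47·2/5 + 17·1/5 + 8·2/5
 = 94/5 + 17/5 + 16/5
 = 127/5
Net = 127/5 - 12 = 67/5

13.4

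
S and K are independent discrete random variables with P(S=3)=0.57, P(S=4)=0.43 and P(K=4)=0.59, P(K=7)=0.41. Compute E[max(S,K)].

5.23

E[max(S,K)] = Σ_s Σ_k max(s,k) · P(S=s)P(K=k)
 = 4·0.3363 + 7·0.2337 + 4·0.2537 + 7·0.1763
 = 1.3452 + 1.6359 + 1.0148 + 1.2341
 = 5.23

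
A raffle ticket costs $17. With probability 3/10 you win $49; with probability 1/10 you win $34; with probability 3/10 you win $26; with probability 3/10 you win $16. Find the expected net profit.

13.7

E[payout] = 49·3/10 + 34·1/10 + 26·3/10 + 16·3/10
 = 147/10 + 17/5 + 39/5 + 24/5
 = 307/10
Net = 307/10 - 17 = 137/10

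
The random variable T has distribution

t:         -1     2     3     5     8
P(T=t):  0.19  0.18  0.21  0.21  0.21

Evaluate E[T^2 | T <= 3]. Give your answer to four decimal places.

4.8276

P(T <= 3) = 0.19 + 0.18 + 0.21 = 0.58.
E[T^2 | T <= 3] = [1·0.19 + 4·0.18 + 9·0.21] / 0.58
 = 2.8 / 0.58
 = 140/29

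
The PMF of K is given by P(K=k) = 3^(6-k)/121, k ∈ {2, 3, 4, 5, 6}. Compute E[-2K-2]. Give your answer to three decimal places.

E[-2K-2] = Σ (-2k-2)·P(K=k)
 = (-6)·81/121 + (-8)·27/121 + (-10)·9/121 + (-12)·3/121 + (-14)·1/121
 = (-486/121) + (-216/121) + (-90/121) + (-36/121) + (-14/121)
 = -842/121

-6.959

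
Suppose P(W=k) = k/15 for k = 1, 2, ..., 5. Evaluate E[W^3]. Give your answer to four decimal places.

E[W^3] = Σ w^3·P(W=w)
 = 1·1/15 + 8·2/15 + 27·1/5 + 64·4/15 + 125·1/3
 = 1/15 + 16/15 + 27/5 + 256/15 + 125/3
 = 979/15

65.2667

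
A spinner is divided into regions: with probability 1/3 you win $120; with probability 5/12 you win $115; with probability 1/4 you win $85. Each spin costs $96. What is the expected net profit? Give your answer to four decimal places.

E[payout] = 120·1/3 + 115·5/12 + 85·1/4
 = 40 + 575/12 + 85/4
 = 655/6
Net = 655/6 - 96 = 79/6

13.1667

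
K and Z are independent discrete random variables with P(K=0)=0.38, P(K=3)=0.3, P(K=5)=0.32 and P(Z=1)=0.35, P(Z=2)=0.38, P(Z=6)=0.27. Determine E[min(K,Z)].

E[min(K,Z)] = Σ_k Σ_z min(k,z) · P(K=k)P(Z=z)
 = 0·0.133 + 0·0.1444 + 0·0.1026 + 1·0.105 + 2·0.114 + 3·0.081 + 1·0.112 + 2·0.1216 + 5·0.0864
 = 0 + 0 + 0 + 0.105 + 0.228 + 0.243 + 0.112 + 0.2432 + 0.432
 = 1.3632

1.3632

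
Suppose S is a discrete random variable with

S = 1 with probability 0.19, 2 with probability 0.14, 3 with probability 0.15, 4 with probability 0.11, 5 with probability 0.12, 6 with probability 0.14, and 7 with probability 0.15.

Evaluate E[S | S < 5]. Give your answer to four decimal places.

P(S < 5) = 0.19 + 0.14 + 0.15 + 0.11 = 0.59.
E[S | S < 5] = [1·0.19 + 2·0.14 + 3·0.15 + 4·0.11] / 0.59
 = 1.36 / 0.59
 = 136/59

2.3051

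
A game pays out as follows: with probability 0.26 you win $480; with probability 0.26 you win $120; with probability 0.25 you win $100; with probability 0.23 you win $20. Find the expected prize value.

E[payout] = 480·0.26 + 120·0.26 + 100·0.25 + 20·0.23
 = 124.8 + 31.2 + 25 + 4.6
 = 185.6

185.6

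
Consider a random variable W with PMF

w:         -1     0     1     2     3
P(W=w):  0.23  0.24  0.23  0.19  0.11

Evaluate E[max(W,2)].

2.11

E[max(W,2)] = Σ max(w,2)·P(W=w)
 = 2·0.23 + 2·0.24 + 2·0.23 + 2·0.19 + 3·0.11
 = 0.46 + 0.48 + 0.46 + 0.38 + 0.33
 = 2.11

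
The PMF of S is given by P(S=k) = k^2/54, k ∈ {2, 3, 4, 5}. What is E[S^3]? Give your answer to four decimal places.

81.9259

E[S^3] = Σ s^3·P(S=s)
 = 8·2/27 + 27·1/6 + 64·8/27 + 125·25/54
 = 16/27 + 9/2 + 512/27 + 3125/54
 = 2212/27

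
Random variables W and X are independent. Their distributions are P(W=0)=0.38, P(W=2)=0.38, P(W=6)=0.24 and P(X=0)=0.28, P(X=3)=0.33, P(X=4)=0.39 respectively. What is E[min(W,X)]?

E[min(W,X)] = Σ_w Σ_x min(w,x) · P(W=w)P(X=x)
 = 0·0.1064 + 0·0.1254 + 0·0.1482 + 0·0.1064 + 2·0.1254 + 2·0.1482 + 0·0.0672 + 3·0.0792 + 4·0.0936
 = 0 + 0 + 0 + 0 + 0.2508 + 0.2964 + 0 + 0.2376 + 0.3744
 = 1.1592

1.1592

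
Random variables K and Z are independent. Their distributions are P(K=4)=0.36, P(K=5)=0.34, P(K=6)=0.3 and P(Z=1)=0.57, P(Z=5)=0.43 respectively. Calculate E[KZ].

13.4368

E[KZ] = Σ_k Σ_z kz · P(K=k)P(Z=z)
 = 4·0.2052 + 20·0.1548 + 5·0.1938 + 25·0.1462 + 6·0.171 + 30·0.129
 = 0.8208 + 3.096 + 0.969 + 3.655 + 1.026 + 3.87
 = 13.4368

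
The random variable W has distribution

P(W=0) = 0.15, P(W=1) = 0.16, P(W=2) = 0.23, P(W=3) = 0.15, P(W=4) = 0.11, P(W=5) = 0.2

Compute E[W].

2.51

E[W] = Σ w·P(W=w)
 = 0·0.15 + 1·0.16 + 2·0.23 + 3·0.15 + 4·0.11 + 5·0.2
 = 0 + 0.16 + 0.46 + 0.45 + 0.44 + 1
 = 2.51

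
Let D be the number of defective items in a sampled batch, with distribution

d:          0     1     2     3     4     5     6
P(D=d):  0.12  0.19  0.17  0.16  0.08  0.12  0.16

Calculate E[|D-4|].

E[|D-4|] = Σ |d-4|·P(D=d)
 = 4·0.12 + 3·0.19 + 2·0.17 + 1·0.16 + 0·0.08 + 1·0.12 + 2·0.16
 = 0.48 + 0.57 + 0.34 + 0.16 + 0 + 0.12 + 0.32
 = 1.99

1.99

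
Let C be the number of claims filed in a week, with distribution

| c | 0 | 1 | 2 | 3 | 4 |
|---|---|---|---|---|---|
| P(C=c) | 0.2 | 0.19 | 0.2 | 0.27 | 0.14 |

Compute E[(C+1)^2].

E[(C+1)^2] = Σ (c+1)^2·P(C=c)
 = 1·0.2 + 4·0.19 + 9·0.2 + 16·0.27 + 25·0.14
 = 0.2 + 0.76 + 1.8 + 4.32 + 3.5
 = 10.58

10.58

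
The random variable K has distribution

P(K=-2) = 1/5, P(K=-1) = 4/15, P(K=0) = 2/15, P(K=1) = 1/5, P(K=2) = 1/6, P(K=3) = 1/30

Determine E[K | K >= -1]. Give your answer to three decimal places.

P(K >= -1) = 4/15 + 2/15 + 1/5 + 1/6 + 1/30 = 4/5.
E[K | K >= -1] = [(-1)·4/15 + 0·2/15 + 1·1/5 + 2·1/6 + 3·1/30] / (4/5)
 = 11/30 / (4/5)
 = 11/24

0.458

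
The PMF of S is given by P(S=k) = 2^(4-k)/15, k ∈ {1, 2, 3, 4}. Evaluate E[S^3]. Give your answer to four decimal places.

10.5333

E[S^3] = Σ s^3·P(S=s)
 = 1·8/15 + 8·4/15 + 27·2/15 + 64·1/15
 = 8/15 + 32/15 + 18/5 + 64/15
 = 158/15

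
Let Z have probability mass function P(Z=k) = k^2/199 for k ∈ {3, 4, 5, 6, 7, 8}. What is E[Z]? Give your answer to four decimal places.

E[Z] = Σ z·P(Z=z)
 = 3·9/199 + 4·16/199 + 5·25/199 + 6·36/199 + 7·49/199 + 8·64/199
 = 27/199 + 64/199 + 125/199 + 216/199 + 343/199 + 512/199
 = 1287/199

6.4673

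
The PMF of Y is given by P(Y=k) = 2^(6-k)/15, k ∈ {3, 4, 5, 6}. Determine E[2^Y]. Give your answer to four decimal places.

17.0667

E[2^Y] = Σ 2^y·P(Y=y)
 = 8·8/15 + 16·4/15 + 32·2/15 + 64·1/15
 = 64/15 + 64/15 + 64/15 + 64/15
 = 256/15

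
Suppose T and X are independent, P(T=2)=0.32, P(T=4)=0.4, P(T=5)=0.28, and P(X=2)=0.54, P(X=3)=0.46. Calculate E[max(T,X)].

E[max(T,X)] = Σ_t Σ_x max(t,x) · P(T=t)P(X=x)
 = 2·0.1728 + 3·0.1472 + 4·0.216 + 4·0.184 + 5·0.1512 + 5·0.1288
 = 0.3456 + 0.4416 + 0.864 + 0.736 + 0.756 + 0.644
 = 3.7872

3.7872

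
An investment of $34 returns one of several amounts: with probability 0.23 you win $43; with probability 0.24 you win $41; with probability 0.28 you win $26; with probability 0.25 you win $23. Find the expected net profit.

E[payout] = 43·0.23 + 41·0.24 + 26·0.28 + 23·0.25
 = 9.89 + 9.84 + 7.28 + 5.75
 = 32.76
Net = 32.76 - 34 = -1.24

-1.24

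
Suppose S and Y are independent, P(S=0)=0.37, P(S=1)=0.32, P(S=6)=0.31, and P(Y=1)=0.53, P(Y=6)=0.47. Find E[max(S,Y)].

4.1715

E[max(S,Y)] = Σ_s Σ_y max(s,y) · P(S=s)P(Y=y)
 = 1·0.1961 + 6·0.1739 + 1·0.1696 + 6·0.1504 + 6·0.1643 + 6·0.1457
 = 0.1961 + 1.0434 + 0.1696 + 0.9024 + 0.9858 + 0.8742
 = 4.1715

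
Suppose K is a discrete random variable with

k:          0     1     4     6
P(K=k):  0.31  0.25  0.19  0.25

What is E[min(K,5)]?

E[min(K,5)] = Σ min(k,5)·P(K=k)
 = 0·0.31 + 1·0.25 + 4·0.19 + 5·0.25
 = 0 + 0.25 + 0.76 + 1.25
 = 2.26

2.26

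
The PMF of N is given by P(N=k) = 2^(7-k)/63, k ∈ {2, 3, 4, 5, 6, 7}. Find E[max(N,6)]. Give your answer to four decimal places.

E[max(N,6)] = Σ max(n,6)·P(N=n)
 = 6·32/63 + 6·16/63 + 6·8/63 + 6·4/63 + 6·2/63 + 7·1/63
 = 64/21 + 32/21 + 16/21 + 8/21 + 4/21 + 1/9
 = 379/63

6.0159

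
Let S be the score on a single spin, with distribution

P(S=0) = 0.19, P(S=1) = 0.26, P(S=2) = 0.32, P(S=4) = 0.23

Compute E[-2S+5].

1.36

E[-2S+5] = Σ (-2s+5)·P(S=s)
 = 5·0.19 + 3·0.26 + 1·0.32 + (-3)·0.23
 = 0.95 + 0.78 + 0.32 + (-0.69)
 = 1.36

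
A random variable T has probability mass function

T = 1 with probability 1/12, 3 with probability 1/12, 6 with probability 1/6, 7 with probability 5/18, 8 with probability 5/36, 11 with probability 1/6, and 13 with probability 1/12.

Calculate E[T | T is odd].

P(T is odd) = 1/12 + 1/12 + 5/18 + 1/6 + 1/12 = 25/36.
E[T | T is odd] = [1·1/12 + 3·1/12 + 7·5/18 + 11·1/6 + 13·1/12] / (25/36)
 = 187/36 / (25/36)
 = 187/25

7.48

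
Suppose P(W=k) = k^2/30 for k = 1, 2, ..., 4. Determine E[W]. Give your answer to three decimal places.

E[W] = Σ w·P(W=w)
 = 1·1/30 + 2·2/15 + 3·3/10 + 4·8/15
 = 1/30 + 4/15 + 9/10 + 32/15
 = 10/3

3.333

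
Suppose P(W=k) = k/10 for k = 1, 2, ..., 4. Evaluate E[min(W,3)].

E[min(W,3)] = Σ min(w,3)·P(W=w)
 = 1·1/10 + 2·1/5 + 3·3/10 + 3·2/5
 = 1/10 + 2/5 + 9/10 + 6/5
 = 13/5

2.6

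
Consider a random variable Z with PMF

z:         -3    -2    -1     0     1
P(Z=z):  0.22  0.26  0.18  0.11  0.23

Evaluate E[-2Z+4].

E[-2Z+4] = Σ (-2z+4)·P(Z=z)
 = 10·0.22 + 8·0.26 + 6·0.18 + 4·0.11 + 2·0.23
 = 2.2 + 2.08 + 1.08 + 0.44 + 0.46
 = 6.26

6.26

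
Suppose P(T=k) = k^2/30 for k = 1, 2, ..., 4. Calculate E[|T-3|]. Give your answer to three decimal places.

E[|T-3|] = Σ |t-3|·P(T=t)
 = 2·1/30 + 1·2/15 + 0·3/10 + 1·8/15
 = 1/15 + 2/15 + 0 + 8/15
 = 11/15

0.733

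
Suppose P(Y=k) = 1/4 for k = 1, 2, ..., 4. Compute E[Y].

E[Y] = Σ y·P(Y=y)
 = 1·1/4 + 2·1/4 + 3·1/4 + 4·1/4
 = 1/4 + 1/2 + 3/4 + 1
 = 5/2

2.5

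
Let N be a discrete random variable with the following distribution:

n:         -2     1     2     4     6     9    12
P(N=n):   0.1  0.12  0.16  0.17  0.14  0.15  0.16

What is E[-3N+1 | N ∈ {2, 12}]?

P(N ∈ {2, 12}) = 0.16 + 0.16 = 0.32.
E[-3N+1 | N ∈ {2, 12}] = [(-5)·0.16 + (-35)·0.16] / 0.32
 = -6.4 / 0.32
 = -20

-20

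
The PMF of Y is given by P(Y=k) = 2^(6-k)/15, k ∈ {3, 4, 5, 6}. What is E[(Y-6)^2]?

E[(Y-6)^2] = Σ (y-6)^2·P(Y=y)
 = 9·8/15 + 4·4/15 + 1·2/15 + 0·1/15
 = 24/5 + 16/15 + 2/15 + 0
 = 6

6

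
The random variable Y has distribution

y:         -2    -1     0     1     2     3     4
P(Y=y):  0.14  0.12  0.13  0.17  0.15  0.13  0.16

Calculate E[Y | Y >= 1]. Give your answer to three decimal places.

2.459

P(Y >= 1) = 0.17 + 0.15 + 0.13 + 0.16 = 0.61.
E[Y | Y >= 1] = [1·0.17 + 2·0.15 + 3·0.13 + 4·0.16] / 0.61
 = 1.5 / 0.61
 = 150/61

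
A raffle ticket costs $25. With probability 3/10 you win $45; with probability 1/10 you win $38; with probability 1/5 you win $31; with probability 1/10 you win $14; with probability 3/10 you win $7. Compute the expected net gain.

2

E[payout] = 45·3/10 + 38·1/10 + 31·1/5 + 14·1/10 + 7·3/10
 = 27/2 + 19/5 + 31/5 + 7/5 + 21/10
 = 27
Net = 27 - 25 = 2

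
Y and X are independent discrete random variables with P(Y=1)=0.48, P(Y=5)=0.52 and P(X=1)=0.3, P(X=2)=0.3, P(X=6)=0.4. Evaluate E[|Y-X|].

E[|Y-X|] = Σ_y Σ_x |y-x| · P(Y=y)P(X=x)
 = 0·0.144 + 1·0.144 + 5·0.192 + 4·0.156 + 3·0.156 + 1·0.208
 = 0 + 0.144 + 0.96 + 0.624 + 0.468 + 0.208
 = 2.404

2.404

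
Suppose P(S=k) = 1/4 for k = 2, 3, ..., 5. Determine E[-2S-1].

E[-2S-1] = Σ (-2s-1)·P(S=s)
 = (-5)·1/4 + (-7)·1/4 + (-9)·1/4 + (-11)·1/4
 = (-5/4) + (-7/4) + (-9/4) + (-11/4)
 = -8

-8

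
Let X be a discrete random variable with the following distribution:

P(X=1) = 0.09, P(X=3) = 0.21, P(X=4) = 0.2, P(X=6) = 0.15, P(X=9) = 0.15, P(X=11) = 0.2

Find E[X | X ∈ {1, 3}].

2.4

P(X ∈ {1, 3}) = 0.09 + 0.21 = 0.3.
E[X | X ∈ {1, 3}] = [1·0.09 + 3·0.21] / 0.3
 = 0.72 / 0.3
 = 12/5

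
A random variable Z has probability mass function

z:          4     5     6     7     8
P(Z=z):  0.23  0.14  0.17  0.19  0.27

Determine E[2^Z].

112.48

E[2^Z] = Σ 2^z·P(Z=z)
 = 16·0.23 + 32·0.14 + 64·0.17 + 128·0.19 + 256·0.27
 = 3.68 + 4.48 + 10.88 + 24.32 + 69.12
 = 112.48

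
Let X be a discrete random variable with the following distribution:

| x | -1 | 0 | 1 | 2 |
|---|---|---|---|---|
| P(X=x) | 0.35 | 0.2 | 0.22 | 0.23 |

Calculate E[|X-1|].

1.13

E[|X-1|] = Σ |x-1|·P(X=x)
 = 2·0.35 + 1·0.2 + 0·0.22 + 1·0.23
 = 0.7 + 0.2 + 0 + 0.23
 = 1.13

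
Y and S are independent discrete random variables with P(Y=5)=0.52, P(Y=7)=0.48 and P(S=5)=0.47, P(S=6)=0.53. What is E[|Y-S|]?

E[|Y-S|] = Σ_y Σ_s |y-s| · P(Y=y)P(S=s)
 = 0·0.2444 + 1·0.2756 + 2·0.2256 + 1·0.2544
 = 0 + 0.2756 + 0.4512 + 0.2544
 = 0.9812

0.9812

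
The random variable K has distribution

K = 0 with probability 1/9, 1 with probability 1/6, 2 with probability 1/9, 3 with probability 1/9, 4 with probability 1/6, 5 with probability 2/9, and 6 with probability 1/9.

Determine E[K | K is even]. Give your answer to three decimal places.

P(K is even) = 1/9 + 1/9 + 1/6 + 1/9 = 1/2.
E[K | K is even] = [0·1/9 + 2·1/9 + 4·1/6 + 6·1/9] / (1/2)
 = 14/9 / (1/2)
 = 28/9

3.111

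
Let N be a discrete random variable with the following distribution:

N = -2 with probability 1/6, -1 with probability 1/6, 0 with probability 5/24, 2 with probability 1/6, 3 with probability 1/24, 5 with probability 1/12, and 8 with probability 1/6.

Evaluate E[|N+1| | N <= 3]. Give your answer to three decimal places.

1.389

P(N <= 3) = 1/6 + 1/6 + 5/24 + 1/6 + 1/24 = 3/4.
E[|N+1| | N <= 3] = [1·1/6 + 0·1/6 + 1·5/24 + 3·1/6 + 4·1/24] / (3/4)
 = 25/24 / (3/4)
 = 25/18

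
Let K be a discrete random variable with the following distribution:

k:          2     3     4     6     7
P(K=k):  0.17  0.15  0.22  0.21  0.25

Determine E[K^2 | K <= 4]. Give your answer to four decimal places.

P(K <= 4) = 0.17 + 0.15 + 0.22 = 0.54.
E[K^2 | K <= 4] = [4·0.17 + 9·0.15 + 16·0.22] / 0.54
 = 5.55 / 0.54
 = 185/18

10.2778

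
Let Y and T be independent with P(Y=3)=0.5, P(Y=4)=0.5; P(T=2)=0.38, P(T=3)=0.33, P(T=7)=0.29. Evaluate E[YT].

E[YT] = Σ_y Σ_t yt · P(Y=y)P(T=t)
 = 6·0.19 + 9·0.165 + 21·0.145 + 8·0.19 + 12·0.165 + 28·0.145
 = 1.14 + 1.485 + 3.045 + 1.52 + 1.98 + 4.06
 = 13.23

13.23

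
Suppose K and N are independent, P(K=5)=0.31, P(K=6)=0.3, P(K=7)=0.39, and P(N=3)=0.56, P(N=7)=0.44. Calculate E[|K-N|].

E[|K-N|] = Σ_k Σ_n |k-n| · P(K=k)P(N=n)
 = 2·0.1736 + 2·0.1364 + 3·0.168 + 1·0.132 + 4·0.2184 + 0·0.1716
 = 0.3472 + 0.2728 + 0.504 + 0.132 + 0.8736 + 0
 = 2.1296

2.1296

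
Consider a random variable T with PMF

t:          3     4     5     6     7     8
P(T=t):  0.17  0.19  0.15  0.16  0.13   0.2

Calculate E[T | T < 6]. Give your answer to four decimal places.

P(T < 6) = 0.17 + 0.19 + 0.15 = 0.51.
E[T | T < 6] = [3·0.17 + 4·0.19 + 5·0.15] / 0.51
 = 2.02 / 0.51
 = 202/51

3.9608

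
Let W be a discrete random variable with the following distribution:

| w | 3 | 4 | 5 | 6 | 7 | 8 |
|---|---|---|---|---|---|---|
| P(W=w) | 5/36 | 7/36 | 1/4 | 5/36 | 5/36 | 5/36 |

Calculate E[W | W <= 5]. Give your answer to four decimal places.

4.1905

P(W <= 5) = 5/36 + 7/36 + 1/4 = 7/12.
E[W | W <= 5] = [3·5/36 + 4·7/36 + 5·1/4] / (7/12)
 = 22/9 / (7/12)
 = 88/21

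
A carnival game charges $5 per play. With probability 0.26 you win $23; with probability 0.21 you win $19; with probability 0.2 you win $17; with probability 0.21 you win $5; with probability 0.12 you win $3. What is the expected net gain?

9.78

E[payout] = 23·0.26 + 19·0.21 + 17·0.2 + 5·0.21 + 3·0.12
 = 5.98 + 3.99 + 3.4 + 1.05 + 0.36
 = 14.78
Net = 14.78 - 5 = 9.78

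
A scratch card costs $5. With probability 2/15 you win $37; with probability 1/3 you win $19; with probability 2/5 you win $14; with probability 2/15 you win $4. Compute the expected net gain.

12.4

E[payout] = 37·2/15 + 19·1/3 + 14·2/5 + 4·2/15
 = 74/15 + 19/3 + 28/5 + 8/15
 = 87/5
Net = 87/5 - 5 = 62/5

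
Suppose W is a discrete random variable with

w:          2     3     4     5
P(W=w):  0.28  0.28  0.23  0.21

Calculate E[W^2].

E[W^2] = Σ w^2·P(W=w)
 = 4·0.28 + 9·0.28 + 16·0.23 + 25·0.21
 = 1.12 + 2.52 + 3.68 + 5.25
 = 12.57

12.57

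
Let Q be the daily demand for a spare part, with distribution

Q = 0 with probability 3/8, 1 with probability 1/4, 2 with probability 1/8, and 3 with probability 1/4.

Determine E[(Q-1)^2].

E[(Q-1)^2] = Σ (q-1)^2·P(Q=q)
 = 1·3/8 + 0·1/4 + 1·1/8 + 4·1/4
 = 3/8 + 0 + 1/8 + 1
 = 3/2

1.5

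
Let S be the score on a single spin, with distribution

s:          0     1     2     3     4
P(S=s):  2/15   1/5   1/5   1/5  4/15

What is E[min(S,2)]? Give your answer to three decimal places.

1.533

E[min(S,2)] = Σ min(s,2)·P(S=s)
 = 0·2/15 + 1·1/5 + 2·1/5 + 2·1/5 + 2·4/15
 = 0 + 1/5 + 2/5 + 2/5 + 8/15
 = 23/15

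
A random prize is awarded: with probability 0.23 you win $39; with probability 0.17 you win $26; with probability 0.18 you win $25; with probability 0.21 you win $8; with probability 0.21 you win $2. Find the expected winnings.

19.99

E[payout] = 39·0.23 + 26·0.17 + 25·0.18 + 8·0.21 + 2·0.21
 = 8.97 + 4.42 + 4.5 + 1.68 + 0.42
 = 19.99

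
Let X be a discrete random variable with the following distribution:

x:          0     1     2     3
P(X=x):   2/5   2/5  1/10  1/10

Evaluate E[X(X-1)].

0.8

E[X(X-1)] = Σ x(x-1)·P(X=x)
 = 0·2/5 + 0·2/5 + 2·1/10 + 6·1/10
 = 0 + 0 + 1/5 + 3/5
 = 4/5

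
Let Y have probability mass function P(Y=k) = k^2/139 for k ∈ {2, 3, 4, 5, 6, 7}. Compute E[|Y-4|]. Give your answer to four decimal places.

E[|Y-4|] = Σ |y-4|·P(Y=y)
 = 2·4/139 + 1·9/139 + 0·16/139 + 1·25/139 + 2·36/139 + 3·49/139
 = 8/139 + 9/139 + 0 + 25/139 + 72/139 + 147/139
 = 261/139

1.8777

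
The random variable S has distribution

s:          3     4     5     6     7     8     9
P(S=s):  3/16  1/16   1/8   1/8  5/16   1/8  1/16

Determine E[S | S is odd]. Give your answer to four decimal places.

P(S is odd) = 3/16 + 1/8 + 5/16 + 1/16 = 11/16.
E[S | S is odd] = [3·3/16 + 5·1/8 + 7·5/16 + 9·1/16] / (11/16)
 = 63/16 / (11/16)
 = 63/11

5.7273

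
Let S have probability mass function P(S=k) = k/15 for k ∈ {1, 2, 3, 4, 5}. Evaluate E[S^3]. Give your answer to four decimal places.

65.2667

E[S^3] = Σ s^3·P(S=s)
 = 1·1/15 + 8·2/15 + 27·1/5 + 64·4/15 + 125·1/3
 = 1/15 + 16/15 + 27/5 + 256/15 + 125/3
 = 979/15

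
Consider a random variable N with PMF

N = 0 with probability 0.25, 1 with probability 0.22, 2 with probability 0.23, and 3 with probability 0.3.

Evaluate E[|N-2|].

1.02

E[|N-2|] = Σ |n-2|·P(N=n)
 = 2·0.25 + 1·0.22 + 0·0.23 + 1·0.3
 = 0.5 + 0.22 + 0 + 0.3
 = 1.02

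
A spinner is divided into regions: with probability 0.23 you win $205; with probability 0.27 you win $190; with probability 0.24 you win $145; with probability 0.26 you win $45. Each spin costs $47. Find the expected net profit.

97.95

E[payout] = 205·0.23 + 190·0.27 + 145·0.24 + 45·0.26
 = 47.15 + 51.3 + 34.8 + 11.7
 = 144.95
Net = 144.95 - 47 = 97.95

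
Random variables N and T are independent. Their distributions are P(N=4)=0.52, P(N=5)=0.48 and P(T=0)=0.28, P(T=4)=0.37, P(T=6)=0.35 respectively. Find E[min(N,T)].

E[min(N,T)] = Σ_n Σ_t min(n,t) · P(N=n)P(T=t)
 = 0·0.1456 + 4·0.1924 + 4·0.182 + 0·0.1344 + 4·0.1776 + 5·0.168
 = 0 + 0.7696 + 0.728 + 0 + 0.7104 + 0.84
 = 3.048

3.048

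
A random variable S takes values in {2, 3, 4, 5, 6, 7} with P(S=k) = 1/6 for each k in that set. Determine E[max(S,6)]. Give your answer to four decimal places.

E[max(S,6)] = Σ max(s,6)·P(S=s)
 = 6·1/6 + 6·1/6 + 6·1/6 + 6·1/6 + 6·1/6 + 7·1/6
 = 1 + 1 + 1 + 1 + 1 + 7/6
 = 37/6

6.1667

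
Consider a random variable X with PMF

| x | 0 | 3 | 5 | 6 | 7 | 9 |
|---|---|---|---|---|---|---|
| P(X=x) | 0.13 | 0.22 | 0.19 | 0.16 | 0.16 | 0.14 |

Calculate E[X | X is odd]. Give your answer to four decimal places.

5.6197

P(X is odd) = 0.22 + 0.19 + 0.16 + 0.14 = 0.71.
E[X | X is odd] = [3·0.22 + 5·0.19 + 7·0.16 + 9·0.14] / 0.71
 = 3.99 / 0.71
 = 399/71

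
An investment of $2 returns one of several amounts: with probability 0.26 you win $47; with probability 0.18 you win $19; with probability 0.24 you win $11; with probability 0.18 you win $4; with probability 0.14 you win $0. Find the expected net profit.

17

E[payout] = 47·0.26 + 19·0.18 + 11·0.24 + 4·0.18 + 0·0.14
 = 12.22 + 3.42 + 2.64 + 0.72 + 0
 = 19
Net = 19 - 2 = 17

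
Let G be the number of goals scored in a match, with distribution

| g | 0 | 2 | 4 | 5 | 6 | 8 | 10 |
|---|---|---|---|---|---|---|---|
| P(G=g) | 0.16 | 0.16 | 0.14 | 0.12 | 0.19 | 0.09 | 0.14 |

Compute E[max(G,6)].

6.74

E[max(G,6)] = Σ max(g,6)·P(G=g)
 = 6·0.16 + 6·0.16 + 6·0.14 + 6·0.12 + 6·0.19 + 8·0.09 + 10·0.14
 = 0.96 + 0.96 + 0.84 + 0.72 + 1.14 + 0.72 + 1.4
 = 6.74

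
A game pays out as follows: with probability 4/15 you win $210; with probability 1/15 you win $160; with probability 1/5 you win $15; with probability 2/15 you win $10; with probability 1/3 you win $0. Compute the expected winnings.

71

E[payout] = 210·4/15 + 160·1/15 + 15·1/5 + 10·2/15 + 0·1/3
 = 56 + 32/3 + 3 + 4/3 + 0
 = 71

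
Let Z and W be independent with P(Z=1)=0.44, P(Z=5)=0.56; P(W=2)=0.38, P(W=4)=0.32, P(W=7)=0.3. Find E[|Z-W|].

2.5352

E[|Z-W|] = Σ_z Σ_w |z-w| · P(Z=z)P(W=w)
 = 1·0.1672 + 3·0.1408 + 6·0.132 + 3·0.2128 + 1·0.1792 + 2·0.168
 = 0.1672 + 0.4224 + 0.792 + 0.6384 + 0.1792 + 0.336
 = 2.5352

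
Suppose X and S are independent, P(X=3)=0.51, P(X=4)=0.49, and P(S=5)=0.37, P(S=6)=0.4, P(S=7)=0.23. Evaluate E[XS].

20.4514

E[XS] = Σ_x Σ_s xs · P(X=x)P(S=s)
 = 15·0.1887 + 18·0.204 + 21·0.1173 + 20·0.1813 + 24·0.196 + 28·0.1127
 = 2.8305 + 3.672 + 2.4633 + 3.626 + 4.704 + 3.1556
 = 20.4514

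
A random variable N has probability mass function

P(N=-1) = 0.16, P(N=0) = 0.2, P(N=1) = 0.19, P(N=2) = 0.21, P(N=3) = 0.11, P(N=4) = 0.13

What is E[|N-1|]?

1.34

E[|N-1|] = Σ |n-1|·P(N=n)
 = 2·0.16 + 1·0.2 + 0·0.19 + 1·0.21 + 2·0.11 + 3·0.13
 = 0.32 + 0.2 + 0 + 0.21 + 0.22 + 0.39
 = 1.34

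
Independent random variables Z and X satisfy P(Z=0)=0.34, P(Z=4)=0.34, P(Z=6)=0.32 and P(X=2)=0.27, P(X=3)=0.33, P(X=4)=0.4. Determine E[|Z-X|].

E[|Z-X|] = Σ_z Σ_x |z-x| · P(Z=z)P(X=x)
 = 2·0.0918 + 3·0.1122 + 4·0.136 + 2·0.0918 + 1·0.1122 + 0·0.136 + 4·0.0864 + 3·0.1056 + 2·0.128
 = 0.1836 + 0.3366 + 0.544 + 0.1836 + 0.1122 + 0 + 0.3456 + 0.3168 + 0.256
 = 2.2784

2.2784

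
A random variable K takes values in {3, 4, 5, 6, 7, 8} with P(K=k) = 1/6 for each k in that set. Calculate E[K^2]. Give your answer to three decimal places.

33.167

E[K^2] = Σ k^2·P(K=k)
 = 9·1/6 + 16·1/6 + 25·1/6 + 36·1/6 + 49·1/6 + 64·1/6
 = 3/2 + 8/3 + 25/6 + 6 + 49/6 + 32/3
 = 199/6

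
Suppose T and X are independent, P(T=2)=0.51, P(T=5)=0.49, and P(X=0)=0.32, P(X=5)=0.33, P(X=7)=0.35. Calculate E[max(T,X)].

E[max(T,X)] = Σ_t Σ_x max(t,x) · P(T=t)P(X=x)
 = 2·0.1632 + 5·0.1683 + 7·0.1785 + 5·0.1568 + 5·0.1617 + 7·0.1715
 = 0.3264 + 0.8415 + 1.2495 + 0.784 + 0.8085 + 1.2005
 = 5.2104

5.2104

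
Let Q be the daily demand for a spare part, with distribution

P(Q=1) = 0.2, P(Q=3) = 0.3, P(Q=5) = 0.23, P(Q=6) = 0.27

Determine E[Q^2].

E[Q^2] = Σ q^2·P(Q=q)
 = 1·0.2 + 9·0.3 + 25·0.23 + 36·0.27
 = 0.2 + 2.7 + 5.75 + 9.72
 = 18.37

18.37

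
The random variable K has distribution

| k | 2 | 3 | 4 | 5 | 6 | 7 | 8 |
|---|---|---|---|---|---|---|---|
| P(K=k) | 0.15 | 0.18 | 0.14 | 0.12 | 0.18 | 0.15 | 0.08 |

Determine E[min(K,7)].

E[min(K,7)] = Σ min(k,7)·P(K=k)
 = 2·0.15 + 3·0.18 + 4·0.14 + 5·0.12 + 6·0.18 + 7·0.15 + 7·0.08
 = 0.3 + 0.54 + 0.56 + 0.6 + 1.08 + 1.05 + 0.56
 = 4.69

4.69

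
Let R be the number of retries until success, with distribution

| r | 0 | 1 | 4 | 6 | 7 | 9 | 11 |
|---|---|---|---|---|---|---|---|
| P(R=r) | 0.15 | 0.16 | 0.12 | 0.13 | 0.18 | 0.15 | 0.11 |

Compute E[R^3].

E[R^3] = Σ r^3·P(R=r)
 = 0·0.15 + 1·0.16 + 64·0.12 + 216·0.13 + 343·0.18 + 729·0.15 + 1331·0.11
 = 0 + 0.16 + 7.68 + 28.08 + 61.74 + 109.35 + 146.41
 = 353.42

353.42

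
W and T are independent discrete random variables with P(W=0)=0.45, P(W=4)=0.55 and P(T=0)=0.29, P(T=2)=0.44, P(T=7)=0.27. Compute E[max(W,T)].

E[max(W,T)] = Σ_w Σ_t max(w,t) · P(W=w)P(T=t)
 = 0·0.1305 + 2·0.198 + 7·0.1215 + 4·0.1595 + 4·0.242 + 7·0.1485
 = 0 + 0.396 + 0.8505 + 0.638 + 0.968 + 1.0395
 = 3.892

3.892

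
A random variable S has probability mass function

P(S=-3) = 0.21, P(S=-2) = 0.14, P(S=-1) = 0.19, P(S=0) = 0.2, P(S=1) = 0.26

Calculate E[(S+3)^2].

6.86

E[(S+3)^2] = Σ (s+3)^2·P(S=s)
 = 0·0.21 + 1·0.14 + 4·0.19 + 9·0.2 + 16·0.26
 = 0 + 0.14 + 0.76 + 1.8 + 4.16
 = 6.86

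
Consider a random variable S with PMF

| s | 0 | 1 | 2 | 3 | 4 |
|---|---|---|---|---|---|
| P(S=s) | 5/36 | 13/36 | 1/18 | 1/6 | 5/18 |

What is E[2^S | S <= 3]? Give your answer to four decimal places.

3.3462

P(S <= 3) = 5/36 + 13/36 + 1/18 + 1/6 = 13/18.
E[2^S | S <= 3] = [1·5/36 + 2·13/36 + 4·1/18 + 8·1/6] / (13/18)
 = 29/12 / (13/18)
 = 87/26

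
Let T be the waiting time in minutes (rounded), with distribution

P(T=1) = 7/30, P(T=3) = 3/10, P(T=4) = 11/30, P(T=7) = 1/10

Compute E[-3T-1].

-10.9

E[-3T-1] = Σ (-3t-1)·P(T=t)
 = (-4)·7/30 + (-10)·3/10 + (-13)·11/30 + (-22)·1/10
 = (-14/15) + (-3) + (-143/30) + (-11/5)
 = -109/10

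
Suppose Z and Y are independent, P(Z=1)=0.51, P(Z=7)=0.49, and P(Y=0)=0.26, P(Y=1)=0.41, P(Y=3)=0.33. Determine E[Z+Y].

E[Z+Y] = Σ_z Σ_y (z+y) · P(Z=z)P(Y=y)
 = 1·0.1326 + 2·0.2091 + 4·0.1683 + 7·0.1274 + 8·0.2009 + 10·0.1617
 = 0.1326 + 0.4182 + 0.6732 + 0.8918 + 1.6072 + 1.617
 = 5.34

5.34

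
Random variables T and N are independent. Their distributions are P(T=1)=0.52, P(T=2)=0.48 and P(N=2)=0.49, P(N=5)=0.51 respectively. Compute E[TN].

5.2244

E[TN] = Σ_t Σ_n tn · P(T=t)P(N=n)
 = 2·0.2548 + 5·0.2652 + 4·0.2352 + 10·0.2448
 = 0.5096 + 1.326 + 0.9408 + 2.448
 = 5.2244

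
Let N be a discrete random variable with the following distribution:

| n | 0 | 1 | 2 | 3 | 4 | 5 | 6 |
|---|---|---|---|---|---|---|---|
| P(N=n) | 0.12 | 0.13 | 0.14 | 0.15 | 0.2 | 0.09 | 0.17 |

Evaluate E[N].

E[N] = Σ n·P(N=n)
 = 0·0.12 + 1·0.13 + 2·0.14 + 3·0.15 + 4·0.2 + 5·0.09 + 6·0.17
 = 0 + 0.13 + 0.28 + 0.45 + 0.8 + 0.45 + 1.02
 = 3.13

3.13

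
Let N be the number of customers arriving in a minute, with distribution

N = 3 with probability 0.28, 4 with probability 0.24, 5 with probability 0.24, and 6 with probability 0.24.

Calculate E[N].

4.44

E[N] = Σ n·P(N=n)
 = 3·0.28 + 4·0.24 + 5·0.24 + 6·0.24
 = 0.84 + 0.96 + 1.2 + 1.44
 = 4.44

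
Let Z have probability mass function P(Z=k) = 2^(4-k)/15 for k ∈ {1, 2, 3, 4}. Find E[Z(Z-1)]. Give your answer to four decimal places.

2.1333

E[Z(Z-1)] = Σ z(z-1)·P(Z=z)
 = 0·8/15 + 2·4/15 + 6·2/15 + 12·1/15
 = 0 + 8/15 + 4/5 + 4/5
 = 32/15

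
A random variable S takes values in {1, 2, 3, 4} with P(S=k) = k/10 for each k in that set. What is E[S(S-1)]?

E[S(S-1)] = Σ s(s-1)·P(S=s)
 = 0·1/10 + 2·1/5 + 6·3/10 + 12·2/5
 = 0 + 2/5 + 9/5 + 24/5
 = 7

7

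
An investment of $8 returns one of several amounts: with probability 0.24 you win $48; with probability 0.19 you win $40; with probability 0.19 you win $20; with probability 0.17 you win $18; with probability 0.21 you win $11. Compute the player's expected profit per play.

E[payout] = 48·0.24 + 40·0.19 + 20·0.19 + 18·0.17 + 11·0.21
 = 11.52 + 7.6 + 3.8 + 3.06 + 2.31
 = 28.29
Net = 28.29 - 8 = 20.29

20.29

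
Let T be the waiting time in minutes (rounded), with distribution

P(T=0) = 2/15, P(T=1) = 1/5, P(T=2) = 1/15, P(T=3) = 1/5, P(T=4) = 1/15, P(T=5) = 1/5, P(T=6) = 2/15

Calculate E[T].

3

E[T] = Σ t·P(T=t)
 = 0·2/15 + 1·1/5 + 2·1/15 + 3·1/5 + 4·1/15 + 5·1/5 + 6·2/15
 = 0 + 1/5 + 2/15 + 3/5 + 4/15 + 1 + 4/5
 = 3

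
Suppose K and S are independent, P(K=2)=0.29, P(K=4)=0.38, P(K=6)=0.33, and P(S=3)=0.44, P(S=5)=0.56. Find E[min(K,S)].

E[min(K,S)] = Σ_k Σ_s min(k,s) · P(K=k)P(S=s)
 = 2·0.1276 + 2·0.1624 + 3·0.1672 + 4·0.2128 + 3·0.1452 + 5·0.1848
 = 0.2552 + 0.3248 + 0.5016 + 0.8512 + 0.4356 + 0.924
 = 3.2924

3.2924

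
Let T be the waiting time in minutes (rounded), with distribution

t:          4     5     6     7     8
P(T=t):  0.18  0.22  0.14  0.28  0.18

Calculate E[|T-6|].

1.22

E[|T-6|] = Σ |t-6|·P(T=t)
 = 2·0.18 + 1·0.22 + 0·0.14 + 1·0.28 + 2·0.18
 = 0.36 + 0.22 + 0 + 0.28 + 0.36
 = 1.22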